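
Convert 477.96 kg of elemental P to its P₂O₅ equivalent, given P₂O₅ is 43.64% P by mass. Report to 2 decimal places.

1095.23 kg P₂O₅

P₂O₅ = 477.96 / 0.4364 = 1095.234 kg.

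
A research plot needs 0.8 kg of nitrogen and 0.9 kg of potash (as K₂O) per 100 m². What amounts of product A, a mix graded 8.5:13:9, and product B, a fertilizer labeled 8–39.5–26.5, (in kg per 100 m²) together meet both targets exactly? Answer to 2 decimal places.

9.14 kg product A, 0.29 kg product B

Let a = kg of product A, b = kg of product B (per 100 m²).
N: 0.085·a + 0.08·b = 0.8
K₂O: 0.09·a + 0.265·b = 0.9
From row1: a = (0.8 − 0.08·b) / 0.085.
Into row2: 0.09·(0.8 − 0.08·b)/0.085 + 0.265·b = 0.9 → b = 0.293638, a = 9.1354.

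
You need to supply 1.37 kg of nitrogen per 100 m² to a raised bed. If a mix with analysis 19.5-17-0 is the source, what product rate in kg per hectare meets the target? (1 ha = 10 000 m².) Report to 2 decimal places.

702.56 kg of product per hectare

Product per 100 m² = 1.37 / 19.5% = 7.02564 kg.
Convert to per hectare: 7.02564 × 100 = 702.564 kg.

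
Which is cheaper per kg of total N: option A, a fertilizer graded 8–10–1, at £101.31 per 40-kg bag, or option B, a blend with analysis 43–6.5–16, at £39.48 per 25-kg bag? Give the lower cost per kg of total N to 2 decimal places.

£3.67 per kg N (option B)

option A: N per bag = 40 × 8% = 3.2 kg; cost = 101.31 / 3.2 = £31.6594/kg N.
option B: N per bag = 25 × 43% = 10.75 kg; cost = 39.48 / 10.75 = £3.6726/kg N.
option B is cheaper.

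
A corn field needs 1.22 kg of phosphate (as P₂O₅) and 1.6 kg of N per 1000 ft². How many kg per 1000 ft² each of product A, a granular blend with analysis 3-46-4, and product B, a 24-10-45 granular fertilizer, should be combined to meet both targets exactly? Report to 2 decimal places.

Per-1000 ft² balance (a = product A, b = product B):
P₂O₅: 0.46·a + 0.1·b = 1.22
N: 0.03·a + 0.24·b = 1.6
Eliminate a: (row1) − 0.46/0.03·(row2) → -3.58·b = -23.3133, so b = 6.5121.
Back-substitute: a = (1.22 − 0.1·6.5121) / 0.46 = 1.2365.

1.24 kg product A, 6.51 kg product B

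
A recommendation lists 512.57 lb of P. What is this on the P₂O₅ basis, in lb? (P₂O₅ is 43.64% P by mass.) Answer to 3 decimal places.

P₂O₅ = 512.57 / 0.4364 = 1174.5417 lb.

1174.542 lb P₂O₅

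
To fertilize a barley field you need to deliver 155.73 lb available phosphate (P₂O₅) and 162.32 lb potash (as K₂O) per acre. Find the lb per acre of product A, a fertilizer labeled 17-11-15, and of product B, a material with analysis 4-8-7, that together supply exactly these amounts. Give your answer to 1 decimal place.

484.8 lb product A, 1280.1 lb product B

Per-acre balance (a = product A, b = product B):
P₂O₅: 0.11·a + 0.08·b = 155.73
K₂O: 0.15·a + 0.07·b = 162.32
Solving simultaneously: a = 484.767, b = 1280.07.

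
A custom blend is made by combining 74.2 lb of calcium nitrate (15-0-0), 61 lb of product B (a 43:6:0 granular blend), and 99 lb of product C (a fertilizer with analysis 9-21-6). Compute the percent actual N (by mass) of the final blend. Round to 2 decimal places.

Total mass = 74.2 + 61 + 99 = 234.2 lb.
N mass = 15%×74.2 + 43%×61 + 9%×99 = 46.27 lb.
% N = 46.27 / 234.2 = 19.7566%.

19.76% N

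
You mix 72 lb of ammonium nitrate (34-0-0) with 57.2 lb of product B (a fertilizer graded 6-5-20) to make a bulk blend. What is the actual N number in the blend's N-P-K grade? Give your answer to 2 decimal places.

Total mass = 72 + 57.2 = 129.2 lb.
N mass = 34%×72 + 6%×57.2 = 27.912 lb.
% N = 27.912 / 129.2 = 21.6037%.

21.60% N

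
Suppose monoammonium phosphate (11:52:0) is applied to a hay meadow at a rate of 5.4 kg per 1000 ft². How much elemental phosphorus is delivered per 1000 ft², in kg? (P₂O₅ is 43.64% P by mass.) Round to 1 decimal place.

1.2 kg P per thousand sq ft

P₂O₅ per 1000 ft² = 5.4 × 52% = 2.808 kg.
Elemental P = 2.808 × 0.4364 = 1.22541 kg per 1000 ft².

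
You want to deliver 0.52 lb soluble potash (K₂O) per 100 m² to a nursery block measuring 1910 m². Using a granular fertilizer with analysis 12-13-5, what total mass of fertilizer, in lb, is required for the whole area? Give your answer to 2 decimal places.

Product per 100 m² = 0.52 / 5% = 10.4 lb.
Total product = 10.4 × 1910 / 100 = 198.64 lb.

198.64 lb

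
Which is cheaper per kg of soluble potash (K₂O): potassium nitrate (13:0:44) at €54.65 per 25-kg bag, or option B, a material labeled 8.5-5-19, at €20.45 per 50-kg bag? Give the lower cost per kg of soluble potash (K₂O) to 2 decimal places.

potassium nitrate: K₂O per bag = 25 × 44% = 11 kg; cost = 54.65 / 11 = €4.9682/kg K₂O.
option B: K₂O per bag = 50 × 19% = 9.5 kg; cost = 20.45 / 9.5 = €2.1526/kg K₂O.
option B is cheaper.

€2.15 per kg K₂O (option B)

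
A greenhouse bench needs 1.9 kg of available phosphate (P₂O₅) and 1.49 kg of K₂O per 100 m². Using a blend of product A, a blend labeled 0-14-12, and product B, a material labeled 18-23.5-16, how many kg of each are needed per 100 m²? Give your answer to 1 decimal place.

With a, b = kg per 100 m² of product A and product B:
P₂O₅: 0.14·a + 0.235·b = 1.9
K₂O: 0.12·a + 0.16·b = 1.49
From row1: a = (1.9 − 0.235·b) / 0.14.
Into row2: 0.12·(1.9 − 0.235·b)/0.14 + 0.16·b = 1.49 → b = 3.34483, a = 7.9569.

8.0 kg product A, 3.3 kg product B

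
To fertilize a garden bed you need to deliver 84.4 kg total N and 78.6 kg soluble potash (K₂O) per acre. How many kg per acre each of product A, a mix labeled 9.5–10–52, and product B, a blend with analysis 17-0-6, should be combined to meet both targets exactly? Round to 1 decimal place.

Let a = kg of product A, b = kg of product B (per acre).
N: 0.095·a + 0.17·b = 84.4
K₂O: 0.52·a + 0.06·b = 78.6
From row1: a = (84.4 − 0.17·b) / 0.095.
Into row2: 0.52·(84.4 − 0.17·b)/0.095 + 0.06·b = 78.6 → b = 440.399, a = 100.339.

100.3 kg product A, 440.4 kg product B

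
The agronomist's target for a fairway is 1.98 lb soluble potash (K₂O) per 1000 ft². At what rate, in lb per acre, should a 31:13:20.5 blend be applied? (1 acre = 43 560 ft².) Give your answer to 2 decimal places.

420.73 lb of product per acre

Product per 1000 ft² = 1.98 / 20.5% = 9.65854 lb.
Convert to per acre: 9.65854 × 43.56 = 420.726 lb.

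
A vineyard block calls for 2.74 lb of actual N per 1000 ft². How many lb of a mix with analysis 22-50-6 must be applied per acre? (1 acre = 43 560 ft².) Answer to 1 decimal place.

Product per 1000 ft² = 2.74 / 22% = 12.4545 lb.
Convert to per acre: 12.4545 × 43.56 = 542.52 lb.

542.5 lb of product per acre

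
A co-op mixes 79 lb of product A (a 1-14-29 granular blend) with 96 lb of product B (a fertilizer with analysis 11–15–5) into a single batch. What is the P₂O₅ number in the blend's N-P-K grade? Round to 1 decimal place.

Total mass = 79 + 96 = 175 lb.
P₂O₅ mass = 14%×79 + 15%×96 = 25.46 lb.
% P₂O₅ = 25.46 / 175 = 14.5486%.

14.5% P₂O₅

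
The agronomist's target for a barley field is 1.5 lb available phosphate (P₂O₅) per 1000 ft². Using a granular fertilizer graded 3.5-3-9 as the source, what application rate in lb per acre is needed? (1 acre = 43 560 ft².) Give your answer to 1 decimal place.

Product per 1000 ft² = 1.5 / 3% = 50 lb.
Convert to per acre: 50 × 43.56 = 2178 lb.

2178.0 lb of product per acre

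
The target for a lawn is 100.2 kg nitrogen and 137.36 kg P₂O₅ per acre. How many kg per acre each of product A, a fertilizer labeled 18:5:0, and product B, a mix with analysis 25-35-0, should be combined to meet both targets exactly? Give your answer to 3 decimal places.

Let a = kg of product A, b = kg of product B (per acre).
N: 0.18·a + 0.25·b = 100.2
P₂O₅: 0.05·a + 0.35·b = 137.36
Eliminate a: (row1) − 0.18/0.05·(row2) → -1.01·b = -394.296, so b = 390.3921.
Back-substitute: a = (100.2 − 0.25·390.3921) / 0.18 = 14.4554.

14.455 kg product A, 390.392 kg product B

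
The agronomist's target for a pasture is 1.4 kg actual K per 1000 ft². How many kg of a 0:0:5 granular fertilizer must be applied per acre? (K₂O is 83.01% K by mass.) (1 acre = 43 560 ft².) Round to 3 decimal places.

As K₂O: 1.4 / 0.8301 = 1.68654 kg per 1000 ft².
Product per 1000 ft² = 1.68654 / 5% = 33.7309 kg.
Convert to per acre: 33.7309 × 43.56 = 1469.3169 kg.

1469.317 kg of product per acre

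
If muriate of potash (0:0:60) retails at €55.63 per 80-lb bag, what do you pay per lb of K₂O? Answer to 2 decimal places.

K₂O in bag = 80 × 60% = 48 lb.
Cost per lb K₂O = €55.63 / 48 = €1.1590.

€1.16 per lb K₂O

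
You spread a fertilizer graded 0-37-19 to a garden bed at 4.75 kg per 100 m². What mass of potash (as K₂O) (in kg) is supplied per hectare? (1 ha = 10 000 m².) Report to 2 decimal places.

K₂O per 100 m² = 4.75 × 19% = 0.9025 kg.
Convert to per hectare: 0.9025 × 100 = 90.25 kg.

90.25 kg K₂O per hectare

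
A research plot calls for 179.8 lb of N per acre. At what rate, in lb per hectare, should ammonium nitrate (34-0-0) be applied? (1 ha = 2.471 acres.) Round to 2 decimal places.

Product per acre = 179.8 / 34% = 528.824 lb.
Convert to per hectare: 528.824 × 2.471 = 1306.723 lb.

1306.72 lb of product per hectare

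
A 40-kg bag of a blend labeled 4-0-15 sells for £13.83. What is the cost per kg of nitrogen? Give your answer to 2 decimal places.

£8.64 per kg N

N in bag = 40 × 4% = 1.6 kg.
Cost per kg N = £13.83 / 1.6 = £8.6437.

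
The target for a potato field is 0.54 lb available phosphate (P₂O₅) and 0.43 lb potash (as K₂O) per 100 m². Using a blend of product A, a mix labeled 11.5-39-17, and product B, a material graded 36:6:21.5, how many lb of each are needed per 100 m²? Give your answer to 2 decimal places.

With a, b = lb per 100 m² of product A and product B:
P₂O₅: 0.39·a + 0.06·b = 0.54
K₂O: 0.17·a + 0.215·b = 0.43
Solving simultaneously: a = 1.22607, b = 1.03055.

1.23 lb product A, 1.03 lb product B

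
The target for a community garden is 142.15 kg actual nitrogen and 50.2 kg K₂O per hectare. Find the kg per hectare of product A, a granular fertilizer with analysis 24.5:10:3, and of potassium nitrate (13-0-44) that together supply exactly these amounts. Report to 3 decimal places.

With a, b = kg per hectare of product A and potassium nitrate:
N: 0.245·a + 0.13·b = 142.15
K₂O: 0.03·a + 0.44·b = 50.2
Eliminate a: (row1) − 0.245/0.03·(row2) → -3.46333·b = -267.817, so b = 77.3292.
Back-substitute: a = (142.15 − 0.13·77.3292) / 0.245 = 539.1723.

539.172 kg product A, 77.329 kg potassium nitrate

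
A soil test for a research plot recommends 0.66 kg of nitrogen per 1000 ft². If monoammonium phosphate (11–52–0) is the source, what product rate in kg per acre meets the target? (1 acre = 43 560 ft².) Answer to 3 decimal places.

Product per 1000 ft² = 0.66 / 11% = 6 kg.
Convert to per acre: 6 × 43.56 = 261.36 kg.

261.360 kg of product per acre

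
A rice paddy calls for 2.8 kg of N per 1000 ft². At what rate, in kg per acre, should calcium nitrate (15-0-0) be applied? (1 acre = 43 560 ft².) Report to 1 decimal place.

813.1 kg of product per acre

Product per 1000 ft² = 2.8 / 15% = 18.6667 kg.
Convert to per acre: 18.6667 × 43.56 = 813.12 kg.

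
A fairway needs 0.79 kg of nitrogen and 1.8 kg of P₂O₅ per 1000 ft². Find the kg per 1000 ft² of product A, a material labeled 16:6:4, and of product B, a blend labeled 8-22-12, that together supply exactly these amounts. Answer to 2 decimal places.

0.98 kg product A, 7.91 kg product B

With a, b = kg per 1000 ft² of product A and product B:
N: 0.16·a + 0.08·b = 0.79
P₂O₅: 0.06·a + 0.22·b = 1.8
From row1: a = (0.79 − 0.08·b) / 0.16.
Into row2: 0.06·(0.79 − 0.08·b)/0.16 + 0.22·b = 1.8 → b = 7.91447, a = 0.980263.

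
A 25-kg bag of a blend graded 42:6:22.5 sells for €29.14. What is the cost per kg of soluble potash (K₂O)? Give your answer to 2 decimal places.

K₂O in bag = 25 × 22.5% = 5.625 kg.
Cost per kg K₂O = €29.14 / 5.625 = €5.1804.

€5.18 per kg K₂O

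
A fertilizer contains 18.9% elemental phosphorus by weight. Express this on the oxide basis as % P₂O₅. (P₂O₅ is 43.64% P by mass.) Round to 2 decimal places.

%P₂O₅ = 18.9 / 0.4364 = 43.3089%.

43.31% P₂O₅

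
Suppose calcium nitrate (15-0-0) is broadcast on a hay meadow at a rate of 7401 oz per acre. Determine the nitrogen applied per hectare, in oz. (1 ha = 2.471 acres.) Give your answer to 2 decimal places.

2743.18 oz N per hectare

nitrogen per acre = 7401 × 15% = 1110.15 oz.
Convert to per hectare: 1110.15 × 2.471 = 2743.181 oz.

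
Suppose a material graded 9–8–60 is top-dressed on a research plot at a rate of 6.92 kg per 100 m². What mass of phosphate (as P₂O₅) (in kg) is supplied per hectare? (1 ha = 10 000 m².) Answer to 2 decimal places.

P₂O₅ per 100 m² = 6.92 × 8% = 0.5536 kg.
Convert to per hectare: 0.5536 × 100 = 55.36 kg.

55.36 kg P₂O₅ per hectare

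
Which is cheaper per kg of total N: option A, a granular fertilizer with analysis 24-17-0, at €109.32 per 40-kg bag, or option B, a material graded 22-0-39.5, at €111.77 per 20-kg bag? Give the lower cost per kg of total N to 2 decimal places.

€11.39 per kg N (option A)

option A: N per bag = 40 × 24% = 9.6 kg; cost = 109.32 / 9.6 = €11.3875/kg N.
option B: N per bag = 20 × 22% = 4.4 kg; cost = 111.77 / 4.4 = €25.4023/kg N.
option A is cheaper.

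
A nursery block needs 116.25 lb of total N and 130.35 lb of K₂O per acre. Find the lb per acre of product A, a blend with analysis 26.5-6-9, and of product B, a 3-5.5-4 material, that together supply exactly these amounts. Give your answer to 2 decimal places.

93.61 lb product A, 3048.13 lb product B

With a, b = lb per acre of product A and product B:
N: 0.265·a + 0.03·b = 116.25
K₂O: 0.09·a + 0.04·b = 130.35
Eliminate b: (row1) − 0.03/0.04·(row2) → 0.1975·a = 18.4875, so a = 93.6076.
Then b = (130.35 − 0.09·93.6076) / 0.04 = 3048.133.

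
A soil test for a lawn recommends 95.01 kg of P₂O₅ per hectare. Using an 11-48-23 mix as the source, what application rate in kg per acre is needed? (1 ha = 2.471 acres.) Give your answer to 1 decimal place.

80.1 kg of product per acre

Product per hectare = 95.01 / 48% = 197.938 kg.
Convert to per acre: 197.938 × 0.404694 = 80.1042 kg.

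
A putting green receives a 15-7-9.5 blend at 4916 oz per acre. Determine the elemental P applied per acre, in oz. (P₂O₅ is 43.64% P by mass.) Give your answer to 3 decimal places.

150.174 oz P per acre

P₂O₅ per acre = 4916 × 7% = 344.12 oz.
Elemental P = 344.12 × 0.4364 = 150.17397 oz per acre.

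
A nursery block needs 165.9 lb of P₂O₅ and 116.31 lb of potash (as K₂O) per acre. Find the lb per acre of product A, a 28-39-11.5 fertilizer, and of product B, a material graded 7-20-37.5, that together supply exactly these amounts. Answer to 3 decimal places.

316.028 lb product A, 213.245 lb product B

Let a = lb of product A, b = lb of product B (per acre).
P₂O₅: 0.39·a + 0.2·b = 165.9
K₂O: 0.115·a + 0.375·b = 116.31
From row1: a = (165.9 − 0.2·b) / 0.39.
Into row2: 0.115·(165.9 − 0.2·b)/0.39 + 0.375·b = 116.31 → b = 213.2446, a = 316.0284.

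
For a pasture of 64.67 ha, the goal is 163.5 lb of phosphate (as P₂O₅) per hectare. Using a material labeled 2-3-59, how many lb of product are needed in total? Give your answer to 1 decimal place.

352451.5 lb

Product per hectare = 163.5 / 3% = 5450 lb.
Total product = 5450 × 64.67 = 352451.5 lb.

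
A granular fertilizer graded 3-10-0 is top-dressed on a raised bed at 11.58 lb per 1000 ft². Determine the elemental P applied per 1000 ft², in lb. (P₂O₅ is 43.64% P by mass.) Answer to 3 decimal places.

0.505 lb P per thousand sq ft

P₂O₅ per 1000 ft² = 11.58 × 10% = 1.158 lb.
Elemental P = 1.158 × 0.4364 = 0.505351 lb per 1000 ft².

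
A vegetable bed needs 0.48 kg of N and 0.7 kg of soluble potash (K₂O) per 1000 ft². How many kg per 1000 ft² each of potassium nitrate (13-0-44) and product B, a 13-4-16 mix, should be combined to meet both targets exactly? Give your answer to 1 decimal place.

0.4 kg potassium nitrate, 3.3 kg product B

With a, b = kg per 1000 ft² of potassium nitrate and product B:
N: 0.13·a + 0.13·b = 0.48
K₂O: 0.44·a + 0.16·b = 0.7
Eliminate a: (row1) − 0.13/0.44·(row2) → 0.0827273·b = 0.273182, so b = 3.3022.
Back-substitute: a = (0.48 − 0.13·3.3022) / 0.13 = 0.39011.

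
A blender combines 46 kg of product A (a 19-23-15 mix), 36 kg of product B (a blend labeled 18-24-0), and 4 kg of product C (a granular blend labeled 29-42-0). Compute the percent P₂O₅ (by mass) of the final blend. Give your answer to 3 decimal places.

Total mass = 46 + 36 + 4 = 86 kg.
P₂O₅ mass = 23%×46 + 24%×36 + 42%×4 = 20.9 kg.
% P₂O₅ = 20.9 / 86 = 24.3023%.

24.302% P₂O₅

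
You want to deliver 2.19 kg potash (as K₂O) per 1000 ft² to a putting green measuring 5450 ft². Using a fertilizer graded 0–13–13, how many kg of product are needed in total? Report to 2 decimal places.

91.81 kg

Product per 1000 ft² = 2.19 / 13% = 16.8462 kg.
Total product = 16.8462 × 5450 / 1000 = 91.8115 kg.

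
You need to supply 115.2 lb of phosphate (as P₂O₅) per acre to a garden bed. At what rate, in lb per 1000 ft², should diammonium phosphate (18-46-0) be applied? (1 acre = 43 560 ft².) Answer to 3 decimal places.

Product per acre = 115.2 / 46% = 250.435 lb.
Convert to per 1000 ft²: 250.435 × 0.0229568 = 5.74919 lb.

5.749 lb of product per thousand sq ft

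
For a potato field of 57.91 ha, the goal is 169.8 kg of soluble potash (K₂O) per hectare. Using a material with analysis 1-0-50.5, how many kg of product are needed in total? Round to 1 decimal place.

19471.5 kg

Product per hectare = 169.8 / 50.5% = 336.238 kg.
Total product = 336.238 × 57.91 = 19471.52 kg.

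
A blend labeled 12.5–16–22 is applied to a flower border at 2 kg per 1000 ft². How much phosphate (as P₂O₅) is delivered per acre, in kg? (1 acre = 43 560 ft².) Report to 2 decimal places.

13.94 kg P₂O₅ per acre

P₂O₅ per 1000 ft² = 2 × 16% = 0.32 kg.
Convert to per acre: 0.32 × 43.56 = 13.9392 kg.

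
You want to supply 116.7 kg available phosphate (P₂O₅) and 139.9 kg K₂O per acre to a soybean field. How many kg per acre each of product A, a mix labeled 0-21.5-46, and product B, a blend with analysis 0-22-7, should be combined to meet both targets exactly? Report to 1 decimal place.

262.4 kg product A, 274.0 kg product B

Let a = kg of product A, b = kg of product B (per acre).
P₂O₅: 0.215·a + 0.22·b = 116.7
K₂O: 0.46·a + 0.07·b = 139.9
Solving simultaneously: a = 262.438, b = 273.981.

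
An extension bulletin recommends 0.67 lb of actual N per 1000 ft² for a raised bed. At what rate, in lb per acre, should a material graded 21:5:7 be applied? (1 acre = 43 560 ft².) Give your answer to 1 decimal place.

Product per 1000 ft² = 0.67 / 21% = 3.19048 lb.
Convert to per acre: 3.19048 × 43.56 = 138.977 lb.

139.0 lb of product per acre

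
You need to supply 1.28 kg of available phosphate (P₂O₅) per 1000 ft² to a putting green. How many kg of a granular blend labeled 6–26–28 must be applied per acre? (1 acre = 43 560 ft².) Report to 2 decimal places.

214.45 kg of product per acre

Product per 1000 ft² = 1.28 / 26% = 4.92308 kg.
Convert to per acre: 4.92308 × 43.56 = 214.449 kg.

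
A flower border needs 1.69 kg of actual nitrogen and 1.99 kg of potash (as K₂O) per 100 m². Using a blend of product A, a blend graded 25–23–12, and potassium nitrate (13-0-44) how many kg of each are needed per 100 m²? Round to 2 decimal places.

5.14 kg product A, 3.12 kg potassium nitrate

Let a = kg of product A, b = kg of potassium nitrate (per 100 m²).
N: 0.25·a + 0.13·b = 1.69
K₂O: 0.12·a + 0.44·b = 1.99
From row1: a = (1.69 − 0.13·b) / 0.25.
Into row2: 0.12·(1.69 − 0.13·b)/0.25 + 0.44·b = 1.99 → b = 3.12182, a = 5.13665.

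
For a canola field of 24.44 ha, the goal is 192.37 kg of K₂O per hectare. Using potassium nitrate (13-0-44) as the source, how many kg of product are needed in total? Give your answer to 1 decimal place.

Product per hectare = 192.37 / 44% = 437.205 kg.
Total product = 437.205 × 24.44 = 10685.28 kg.

10685.3 kg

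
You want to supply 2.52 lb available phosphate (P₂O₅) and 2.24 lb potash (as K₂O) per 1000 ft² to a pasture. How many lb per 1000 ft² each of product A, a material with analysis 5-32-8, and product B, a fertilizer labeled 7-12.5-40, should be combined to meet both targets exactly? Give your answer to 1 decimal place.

6.2 lb product A, 4.4 lb product B

Let a = lb of product A, b = lb of product B (per 1000 ft²).
P₂O₅: 0.32·a + 0.125·b = 2.52
K₂O: 0.08·a + 0.4·b = 2.24
Eliminate b: (row1) − 0.125/0.4·(row2) → 0.295·a = 1.82, so a = 6.16949.
Then b = (2.24 − 0.08·6.16949) / 0.4 = 4.3661.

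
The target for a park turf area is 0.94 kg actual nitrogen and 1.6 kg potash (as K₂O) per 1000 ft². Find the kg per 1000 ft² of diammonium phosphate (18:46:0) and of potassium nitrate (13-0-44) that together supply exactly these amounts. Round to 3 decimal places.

2.596 kg diammonium phosphate, 3.636 kg potassium nitrate

Per-1000 ft² balance (a = diammonium phosphate, b = potassium nitrate):
N: 0.18·a + 0.13·b = 0.94
K₂O: 0·a + 0.44·b = 1.6
Solving simultaneously: a = 2.59596, b = 3.63636.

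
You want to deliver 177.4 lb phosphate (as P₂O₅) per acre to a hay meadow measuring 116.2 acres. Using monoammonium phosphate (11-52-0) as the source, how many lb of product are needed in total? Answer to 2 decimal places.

39642.08 lb

Product per acre = 177.4 / 52% = 341.154 lb.
Total product = 341.154 × 116.2 = 39642.077 lb.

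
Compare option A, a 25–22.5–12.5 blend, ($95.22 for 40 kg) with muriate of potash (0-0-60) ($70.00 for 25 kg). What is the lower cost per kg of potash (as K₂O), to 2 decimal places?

option A: K₂O per bag = 40 × 12.5% = 5 kg; cost = 95.22 / 5 = $19.0440/kg K₂O.
muriate of potash: K₂O per bag = 25 × 60% = 15 kg; cost = 70.00 / 15 = $4.6667/kg K₂O.
muriate of potash is cheaper.

$4.67 per kg K₂O (muriate of potash)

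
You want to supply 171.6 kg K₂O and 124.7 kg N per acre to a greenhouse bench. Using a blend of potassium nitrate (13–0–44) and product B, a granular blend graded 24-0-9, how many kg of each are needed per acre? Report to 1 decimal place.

319.1 kg potassium nitrate, 346.8 kg product B

With a, b = kg per acre of potassium nitrate and product B:
K₂O: 0.44·a + 0.09·b = 171.6
N: 0.13·a + 0.24·b = 124.7
Eliminate a: (row1) − 0.44/0.13·(row2) → -0.722308·b = -250.462, so b = 346.752.
Back-substitute: a = (171.6 − 0.09·346.752) / 0.44 = 319.073.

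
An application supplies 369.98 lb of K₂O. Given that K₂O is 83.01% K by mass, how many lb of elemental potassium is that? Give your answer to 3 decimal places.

K = 369.98 × 0.8301 = 307.1204 lb.

307.120 lb K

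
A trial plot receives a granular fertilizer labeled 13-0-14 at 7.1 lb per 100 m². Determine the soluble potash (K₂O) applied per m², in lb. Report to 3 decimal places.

K₂O per 100 m² = 7.1 × 14% = 0.994 lb.
Convert to per m²: 0.994 × 0.01 = 0.00994 lb.

0.010 lb K₂O per sq m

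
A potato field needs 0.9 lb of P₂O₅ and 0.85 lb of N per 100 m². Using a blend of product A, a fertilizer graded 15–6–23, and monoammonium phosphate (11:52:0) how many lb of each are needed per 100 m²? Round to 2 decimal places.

4.80 lb product A, 1.18 lb monoammonium phosphate

Per-100 m² balance (a = product A, b = monoammonium phosphate):
P₂O₅: 0.06·a + 0.52·b = 0.9
N: 0.15·a + 0.11·b = 0.85
From row1: a = (0.9 − 0.52·b) / 0.06.
Into row2: 0.15·(0.9 − 0.52·b)/0.06 + 0.11·b = 0.85 → b = 1.17647, a = 4.80392.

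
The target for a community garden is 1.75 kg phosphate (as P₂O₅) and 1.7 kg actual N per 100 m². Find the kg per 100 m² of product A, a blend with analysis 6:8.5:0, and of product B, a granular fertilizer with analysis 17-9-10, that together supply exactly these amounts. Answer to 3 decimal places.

With a, b = kg per 100 m² of product A and product B:
P₂O₅: 0.085·a + 0.09·b = 1.75
N: 0.06·a + 0.17·b = 1.7
From row1: a = (1.75 − 0.09·b) / 0.085.
Into row2: 0.06·(1.75 − 0.09·b)/0.085 + 0.17·b = 1.7 → b = 4.36464, a = 15.9669.

15.967 kg product A, 4.365 kg product B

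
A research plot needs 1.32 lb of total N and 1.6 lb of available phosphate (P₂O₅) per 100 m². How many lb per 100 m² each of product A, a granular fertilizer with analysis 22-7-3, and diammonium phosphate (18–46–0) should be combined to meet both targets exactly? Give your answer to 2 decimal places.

3.60 lb product A, 2.93 lb diammonium phosphate

Per-100 m² balance (a = product A, b = diammonium phosphate):
N: 0.22·a + 0.18·b = 1.32
P₂O₅: 0.07·a + 0.46·b = 1.6
From row1: a = (1.32 − 0.18·b) / 0.22.
Into row2: 0.07·(1.32 − 0.18·b)/0.22 + 0.46·b = 1.6 → b = 2.93002, a = 3.60271.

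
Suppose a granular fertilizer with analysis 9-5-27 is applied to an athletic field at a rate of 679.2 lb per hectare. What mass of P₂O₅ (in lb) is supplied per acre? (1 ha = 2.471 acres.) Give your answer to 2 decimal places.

P₂O₅ per hectare = 679.2 × 5% = 33.96 lb.
Convert to per acre: 33.96 × 0.404694 = 13.7434 lb.

13.74 lb P₂O₅ per acre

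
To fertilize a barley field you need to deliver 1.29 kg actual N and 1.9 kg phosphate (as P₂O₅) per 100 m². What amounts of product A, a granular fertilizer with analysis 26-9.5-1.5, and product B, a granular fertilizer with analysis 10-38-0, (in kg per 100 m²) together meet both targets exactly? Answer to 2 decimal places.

3.36 kg product A, 4.16 kg product B

Per-100 m² balance (a = product A, b = product B):
N: 0.26·a + 0.1·b = 1.29
P₂O₅: 0.095·a + 0.38·b = 1.9
Solving simultaneously: a = 3.3617, b = 4.15957.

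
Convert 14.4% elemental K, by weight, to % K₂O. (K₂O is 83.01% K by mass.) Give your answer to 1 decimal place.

17.3% K₂O

%K₂O = 14.4 / 0.8301 = 17.3473%.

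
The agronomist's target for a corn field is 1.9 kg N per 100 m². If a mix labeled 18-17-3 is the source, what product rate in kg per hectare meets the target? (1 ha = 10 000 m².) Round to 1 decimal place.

Product per 100 m² = 1.9 / 18% = 10.5556 kg.
Convert to per hectare: 10.5556 × 100 = 1055.56 kg.

1055.6 kg of product per hectare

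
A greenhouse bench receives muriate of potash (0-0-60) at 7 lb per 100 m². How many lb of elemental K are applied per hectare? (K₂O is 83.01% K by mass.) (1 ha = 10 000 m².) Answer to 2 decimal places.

K₂O per 100 m² = 7 × 60% = 4.2 lb.
Elemental K = 4.2 × 0.8301 = 3.48642 lb per 100 m².
Convert to per hectare: 3.48642 × 100 = 348.642 lb.

348.64 lb K per hectare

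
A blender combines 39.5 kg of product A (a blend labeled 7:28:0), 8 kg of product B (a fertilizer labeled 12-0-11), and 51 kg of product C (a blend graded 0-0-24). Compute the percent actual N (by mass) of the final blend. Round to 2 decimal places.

3.78% N

Total mass = 39.5 + 8 + 51 = 98.5 kg.
N mass = 7%×39.5 + 12%×8 + 0%×51 = 3.725 kg.
% N = 3.725 / 98.5 = 3.78173%.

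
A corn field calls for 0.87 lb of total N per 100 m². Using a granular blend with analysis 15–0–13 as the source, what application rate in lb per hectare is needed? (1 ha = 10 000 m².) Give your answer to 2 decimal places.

580.00 lb of product per hectare

Product per 100 m² = 0.87 / 15% = 5.8 lb.
Convert to per hectare: 5.8 × 100 = 580 lb.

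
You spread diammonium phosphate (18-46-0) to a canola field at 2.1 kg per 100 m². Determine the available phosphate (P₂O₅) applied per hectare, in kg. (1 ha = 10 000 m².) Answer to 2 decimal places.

P₂O₅ per 100 m² = 2.1 × 46% = 0.966 kg.
Convert to per hectare: 0.966 × 100 = 96.6 kg.

96.60 kg P₂O₅ per hectare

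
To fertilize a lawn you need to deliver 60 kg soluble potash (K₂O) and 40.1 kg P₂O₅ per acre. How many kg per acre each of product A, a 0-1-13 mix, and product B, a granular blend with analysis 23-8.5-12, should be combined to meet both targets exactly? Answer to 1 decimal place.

29.2 kg product A, 468.3 kg product B

With a, b = kg per acre of product A and product B:
K₂O: 0.13·a + 0.12·b = 60
P₂O₅: 0.01·a + 0.085·b = 40.1
Eliminate b: (row1) − 0.12/0.085·(row2) → 0.115882·a = 3.38824, so a = 29.2386.
Then b = (40.1 − 0.01·29.2386) / 0.085 = 468.325.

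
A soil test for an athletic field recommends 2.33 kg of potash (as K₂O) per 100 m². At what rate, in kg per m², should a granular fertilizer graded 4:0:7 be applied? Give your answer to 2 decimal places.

0.33 kg of product per sq m

Product per 100 m² = 2.33 / 7% = 33.2857 kg.
Convert to per m²: 33.2857 × 0.01 = 0.332857 kg.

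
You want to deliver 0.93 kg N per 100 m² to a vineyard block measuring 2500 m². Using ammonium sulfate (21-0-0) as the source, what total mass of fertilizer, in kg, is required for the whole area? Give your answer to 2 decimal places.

110.71 kg

Product per 100 m² = 0.93 / 21% = 4.42857 kg.
Total product = 4.42857 × 2500 / 100 = 110.714 kg.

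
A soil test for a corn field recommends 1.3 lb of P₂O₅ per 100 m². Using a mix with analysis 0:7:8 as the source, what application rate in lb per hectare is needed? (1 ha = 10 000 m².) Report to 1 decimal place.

Product per 100 m² = 1.3 / 7% = 18.5714 lb.
Convert to per hectare: 18.5714 × 100 = 1857.14 lb.

1857.1 lb of product per hectare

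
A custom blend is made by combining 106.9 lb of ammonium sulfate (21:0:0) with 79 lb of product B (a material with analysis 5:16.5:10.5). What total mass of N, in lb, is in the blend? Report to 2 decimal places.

26.40 lb N

N mass = 21%×106.9 + 5%×79 = 26.399 lb.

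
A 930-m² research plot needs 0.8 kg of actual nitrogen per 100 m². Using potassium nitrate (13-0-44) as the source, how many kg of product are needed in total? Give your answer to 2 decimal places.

57.23 kg

Product per 100 m² = 0.8 / 13% = 6.15385 kg.
Total product = 6.15385 × 930 / 100 = 57.2308 kg.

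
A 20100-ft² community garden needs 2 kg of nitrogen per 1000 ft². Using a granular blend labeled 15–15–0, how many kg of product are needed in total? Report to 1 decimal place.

268.0 kg

Product per 1000 ft² = 2 / 15% = 13.3333 kg.
Total product = 13.3333 × 20100 / 1000 = 268 kg.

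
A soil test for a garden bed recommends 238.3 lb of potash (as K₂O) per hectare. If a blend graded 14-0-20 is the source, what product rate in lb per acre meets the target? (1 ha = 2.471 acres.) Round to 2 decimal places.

482.19 lb of product per acre

Product per hectare = 238.3 / 20% = 1191.5 lb.
Convert to per acre: 1191.5 × 0.404694 = 482.193 lb.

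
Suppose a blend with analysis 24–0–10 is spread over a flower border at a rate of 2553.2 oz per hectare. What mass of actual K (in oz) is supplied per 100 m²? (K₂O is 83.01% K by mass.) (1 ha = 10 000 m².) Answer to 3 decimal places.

2.119 oz K per hundred sq m

K₂O per hectare = 2553.2 × 10% = 255.32 oz.
Elemental K = 255.32 × 0.8301 = 211.941 oz per hectare.
Convert to per 100 m²: 211.941 × 0.01 = 2.11941 oz.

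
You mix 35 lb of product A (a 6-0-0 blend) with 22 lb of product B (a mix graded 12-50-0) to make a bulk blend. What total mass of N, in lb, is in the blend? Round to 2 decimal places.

N mass = 6%×35 + 12%×22 = 4.74 lb.

4.74 lb N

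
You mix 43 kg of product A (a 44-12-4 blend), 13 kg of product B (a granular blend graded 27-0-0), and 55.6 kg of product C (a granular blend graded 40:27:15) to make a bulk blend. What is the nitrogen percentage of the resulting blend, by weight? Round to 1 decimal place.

Total mass = 43 + 13 + 55.6 = 111.6 kg.
N mass = 44%×43 + 27%×13 + 40%×55.6 = 44.67 kg.
% N = 44.67 / 111.6 = 40.0269%.

40.0% N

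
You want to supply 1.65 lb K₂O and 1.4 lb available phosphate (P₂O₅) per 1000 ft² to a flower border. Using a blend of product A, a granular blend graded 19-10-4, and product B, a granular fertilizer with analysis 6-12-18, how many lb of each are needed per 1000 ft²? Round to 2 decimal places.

4.09 lb product A, 8.26 lb product B

Per-1000 ft² balance (a = product A, b = product B):
K₂O: 0.04·a + 0.18·b = 1.65
P₂O₅: 0.1·a + 0.12·b = 1.4
Eliminate a: (row1) − 0.04/0.1·(row2) → 0.132·b = 1.09, so b = 8.25758.
Back-substitute: a = (1.65 − 0.18·8.25758) / 0.04 = 4.09091.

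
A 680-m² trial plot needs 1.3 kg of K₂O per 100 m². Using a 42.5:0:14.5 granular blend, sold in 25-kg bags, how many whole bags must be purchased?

3 bags

Product per 100 m² = 1.3 / 14.5% = 8.96552 kg.
Total product = 8.96552 × 680 / 100 = 60.9655 kg.
Bags = ⌈60.9655 / 25⌉ = 3.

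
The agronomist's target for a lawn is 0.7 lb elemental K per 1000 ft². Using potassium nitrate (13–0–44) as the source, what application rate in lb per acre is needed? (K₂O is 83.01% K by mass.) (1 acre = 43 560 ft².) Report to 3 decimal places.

As K₂O: 0.7 / 0.8301 = 0.843272 lb per 1000 ft².
Product per 1000 ft² = 0.843272 / 44% = 1.91653 lb.
Convert to per acre: 1.91653 × 43.56 = 83.4839 lb.

83.484 lb of product per acre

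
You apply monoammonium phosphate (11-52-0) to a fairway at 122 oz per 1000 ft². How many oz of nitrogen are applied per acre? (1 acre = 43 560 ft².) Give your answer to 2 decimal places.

nitrogen per 1000 ft² = 122 × 11% = 13.42 oz.
Convert to per acre: 13.42 × 43.56 = 584.575 oz.

584.58 oz N per acre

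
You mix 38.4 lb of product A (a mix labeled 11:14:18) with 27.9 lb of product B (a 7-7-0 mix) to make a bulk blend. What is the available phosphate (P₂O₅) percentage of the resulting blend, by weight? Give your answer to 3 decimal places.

Total mass = 38.4 + 27.9 = 66.3 lb.
P₂O₅ mass = 14%×38.4 + 7%×27.9 = 7.329 lb.
% P₂O₅ = 7.329 / 66.3 = 11.0543%.

11.054% P₂O₅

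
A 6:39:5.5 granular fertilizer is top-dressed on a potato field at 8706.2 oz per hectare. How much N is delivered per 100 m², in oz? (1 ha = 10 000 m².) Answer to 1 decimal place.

5.2 oz N per hundred sq m

nitrogen per hectare = 8706.2 × 6% = 522.372 oz.
Convert to per 100 m²: 522.372 × 0.01 = 5.22372 oz.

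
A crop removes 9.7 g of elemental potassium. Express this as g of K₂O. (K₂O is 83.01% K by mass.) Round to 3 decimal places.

11.685 g K₂O

K₂O = 9.7 / 0.8301 = 11.6853 g.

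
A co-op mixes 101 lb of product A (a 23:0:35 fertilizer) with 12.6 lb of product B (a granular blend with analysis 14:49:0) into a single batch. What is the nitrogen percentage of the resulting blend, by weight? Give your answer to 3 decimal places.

Total mass = 101 + 12.6 = 113.6 lb.
N mass = 23%×101 + 14%×12.6 = 24.994 lb.
% N = 24.994 / 113.6 = 22.0018%.

22.002% N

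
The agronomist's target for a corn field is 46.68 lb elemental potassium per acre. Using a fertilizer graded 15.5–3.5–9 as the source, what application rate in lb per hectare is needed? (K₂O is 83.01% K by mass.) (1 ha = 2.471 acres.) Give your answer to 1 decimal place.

1543.9 lb of product per hectare

As K₂O: 46.68 / 0.8301 = 56.2342 lb per acre.
Product per acre = 56.2342 / 9% = 624.824 lb.
Convert to per hectare: 624.824 × 2.471 = 1543.94 lb.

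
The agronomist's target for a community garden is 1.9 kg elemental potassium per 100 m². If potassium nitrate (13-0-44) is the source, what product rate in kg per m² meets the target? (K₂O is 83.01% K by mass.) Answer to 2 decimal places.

0.05 kg of product per sq m

As K₂O: 1.9 / 0.8301 = 2.28888 kg per 100 m².
Product per 100 m² = 2.28888 / 44% = 5.202 kg.
Convert to per m²: 5.202 × 0.01 = 0.05202 kg.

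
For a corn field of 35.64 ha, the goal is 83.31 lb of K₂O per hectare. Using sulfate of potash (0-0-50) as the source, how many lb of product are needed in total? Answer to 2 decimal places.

Product per hectare = 83.31 / 50% = 166.62 lb.
Total product = 166.62 × 35.64 = 5938.337 lb.

5938.34 lb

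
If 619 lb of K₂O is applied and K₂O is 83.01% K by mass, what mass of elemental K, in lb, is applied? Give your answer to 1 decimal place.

K = 619 × 0.8301 = 513.832 lb.

513.8 lb K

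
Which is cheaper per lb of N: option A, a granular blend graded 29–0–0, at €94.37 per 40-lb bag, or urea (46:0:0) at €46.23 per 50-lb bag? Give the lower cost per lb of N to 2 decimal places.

option A: N per bag = 40 × 29% = 11.6 lb; cost = 94.37 / 11.6 = €8.1353/lb N.
urea: N per bag = 50 × 46% = 23 lb; cost = 46.23 / 23 = €2.0100/lb N.
urea is cheaper.

€2.01 per lb N (urea)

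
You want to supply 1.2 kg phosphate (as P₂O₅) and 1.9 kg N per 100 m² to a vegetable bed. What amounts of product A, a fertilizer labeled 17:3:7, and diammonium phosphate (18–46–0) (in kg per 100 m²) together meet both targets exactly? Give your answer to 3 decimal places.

With a, b = kg per 100 m² of product A and diammonium phosphate:
P₂O₅: 0.03·a + 0.46·b = 1.2
N: 0.17·a + 0.18·b = 1.9
Eliminate a: (row1) − 0.03/0.17·(row2) → 0.428235·b = 0.864706, so b = 2.01923.
Back-substitute: a = (1.2 − 0.46·2.01923) / 0.03 = 9.03846.

9.038 kg product A, 2.019 kg diammonium phosphate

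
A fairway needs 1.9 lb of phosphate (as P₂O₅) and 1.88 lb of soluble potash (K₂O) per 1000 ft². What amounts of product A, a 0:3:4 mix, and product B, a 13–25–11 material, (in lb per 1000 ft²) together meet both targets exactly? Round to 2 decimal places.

38.96 lb product A, 2.93 lb product B

Let a = lb of product A, b = lb of product B (per 1000 ft²).
P₂O₅: 0.03·a + 0.25·b = 1.9
K₂O: 0.04·a + 0.11·b = 1.88
Solving simultaneously: a = 38.9552, b = 2.92537.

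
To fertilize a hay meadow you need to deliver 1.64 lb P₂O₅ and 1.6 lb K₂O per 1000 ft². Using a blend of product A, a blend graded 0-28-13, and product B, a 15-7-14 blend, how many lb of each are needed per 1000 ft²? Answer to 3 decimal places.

Per-1000 ft² balance (a = product A, b = product B):
P₂O₅: 0.28·a + 0.07·b = 1.64
K₂O: 0.13·a + 0.14·b = 1.6
Solving simultaneously: a = 3.90698, b = 7.80066.

3.907 lb product A, 7.801 lb product B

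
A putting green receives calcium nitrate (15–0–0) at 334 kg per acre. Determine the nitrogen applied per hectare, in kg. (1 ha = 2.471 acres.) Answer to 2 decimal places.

123.80 kg N per hectare

nitrogen per acre = 334 × 15% = 50.1 kg.
Convert to per hectare: 50.1 × 2.471 = 123.797 kg.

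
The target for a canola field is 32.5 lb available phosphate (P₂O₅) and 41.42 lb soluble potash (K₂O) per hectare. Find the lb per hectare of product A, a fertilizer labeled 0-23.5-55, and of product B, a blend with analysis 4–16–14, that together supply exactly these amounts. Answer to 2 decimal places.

Let a = lb of product A, b = lb of product B (per hectare).
P₂O₅: 0.235·a + 0.16·b = 32.5
K₂O: 0.55·a + 0.14·b = 41.42
Eliminate a: (row1) − 0.235/0.55·(row2) → 0.100182·b = 14.8024, so b = 147.75499.
Back-substitute: a = (32.5 − 0.16·147.75499) / 0.235 = 37.6987.

37.70 lb product A, 147.75 lb product B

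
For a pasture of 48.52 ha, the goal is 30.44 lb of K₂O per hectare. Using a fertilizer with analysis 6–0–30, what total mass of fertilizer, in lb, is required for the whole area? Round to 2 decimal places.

Product per hectare = 30.44 / 30% = 101.467 lb.
Total product = 101.467 × 48.52 = 4923.163 lb.

4923.16 lb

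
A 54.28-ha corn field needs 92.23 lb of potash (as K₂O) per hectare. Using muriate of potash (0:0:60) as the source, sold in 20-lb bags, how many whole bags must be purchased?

Product per hectare = 92.23 / 60% = 153.717 lb.
Total product = 153.717 × 54.28 = 8343.74 lb.
Bags = ⌈8343.74 / 20⌉ = 418.

418 bags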